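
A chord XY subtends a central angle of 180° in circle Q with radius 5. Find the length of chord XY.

Drop a perpendicular from the center to the chord, bisecting both the chord and the central angle.
Each half-chord = r sin(θ/2) = 5 sin(90°).
The full chord = 2 × 5 × sin(90°) = 10.

10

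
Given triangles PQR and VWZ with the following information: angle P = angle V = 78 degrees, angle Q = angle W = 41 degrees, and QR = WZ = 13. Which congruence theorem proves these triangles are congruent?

The given information matches AAS: Two pairs of corresponding angles and a non-included side are equal (Angle-Angle-Side).

AAS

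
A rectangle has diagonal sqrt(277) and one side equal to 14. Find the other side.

Using the Pythagorean theorem: d^2 = a^2 + b^2
b^2 = d^2 - a^2
b^2 = 277 - 196
b^2 = 81
b = sqrt(81) = 9

9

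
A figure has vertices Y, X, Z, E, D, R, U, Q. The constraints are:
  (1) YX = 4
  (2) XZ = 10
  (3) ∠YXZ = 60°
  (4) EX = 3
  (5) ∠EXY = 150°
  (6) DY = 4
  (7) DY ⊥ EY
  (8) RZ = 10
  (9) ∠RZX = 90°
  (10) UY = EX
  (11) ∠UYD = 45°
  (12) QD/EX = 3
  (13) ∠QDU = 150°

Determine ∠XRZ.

Step 1: By the law of cosines on triangle RZX: RX² = 10² + 10² − 2·10·10·cos(90°) = 200, so RX = 10·√2.
Step 2: By the inverse law of cosines on triangle XRZ: cos(∠XRZ) = ((10·√2)² + 10² − 10²) / (2·10·√2·10) = 200/282.84 = 0.7071, so ∠XRZ = 45°.

Therefore, the measure of angle ∠XRZ = 45°.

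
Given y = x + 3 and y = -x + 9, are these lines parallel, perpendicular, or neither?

Slope of line 1: m1 = 1
Slope of line 2: m2 = -1
Two lines are perpendicular when the product of their slopes is -1 (negative reciprocals).
m1 * m2 = (1) * (-1) = -1, confirming perpendicularity.

Perpendicular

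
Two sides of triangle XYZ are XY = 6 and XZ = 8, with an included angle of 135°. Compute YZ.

Law of cosines: YZ^2 = 6^2 + 8^2 - 2(6)(8)cos(135°) = 48*sqrt(2) + 100, so YZ = 2*sqrt(12*sqrt(2) + 25).

2*sqrt(12*sqrt(2) + 25)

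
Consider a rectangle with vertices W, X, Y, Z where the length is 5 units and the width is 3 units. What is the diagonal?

d = sqrt(5^2 + 3^2) = sqrt(34)

sqrt(34)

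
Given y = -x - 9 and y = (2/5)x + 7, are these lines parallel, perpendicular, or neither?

Slope of line 1: m1 = -1
Slope of line 2: m2 = 2/5
For parallel lines we need equal slopes: -1 != 2/5.
For perpendicular lines we need m1*m2 = -1: (-1)(2/5) = -2/5 != -1.
Since neither condition holds, the lines are neither parallel nor perpendicular.

Neither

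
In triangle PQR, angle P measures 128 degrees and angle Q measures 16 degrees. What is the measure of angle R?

The interior angles sum to 180°: angle R = 180 - 128 - 16 = 36°.
The triangle is obtuse (angles 128°, 16°, 36°).

36 degrees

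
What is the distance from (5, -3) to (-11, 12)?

The horizontal distance is |-11 - 5| = 16 and the vertical distance is |12 - -3| = 15.
By the Pythagorean theorem, d = sqrt(16^2 + 15^2) = sqrt(481).

sqrt(481)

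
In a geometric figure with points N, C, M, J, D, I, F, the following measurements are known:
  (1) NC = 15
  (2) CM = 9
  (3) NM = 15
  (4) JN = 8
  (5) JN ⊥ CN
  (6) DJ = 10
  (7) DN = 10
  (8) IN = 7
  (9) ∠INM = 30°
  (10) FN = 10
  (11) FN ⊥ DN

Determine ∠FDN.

Step 1: By the law of cosines on triangle DNF: DF² = 10² + 10² − 2·10·10·cos(90°) = 200, so DF = 10·√2.
Step 2: By the inverse law of cosines on triangle FDN: cos(∠FDN) = ((10·√2)² + 10² − 10²) / (2·10·√2·10) = 200/282.84 = 0.7071, so ∠FDN = 45°.

Therefore, the measure of angle ∠FDN = 45°.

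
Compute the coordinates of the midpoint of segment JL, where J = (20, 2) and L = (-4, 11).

M = ((x₁ + x₂)/2, (y₁ + y₂)/2)
= ((20 + -4)/2, (2 + 11)/2)
= (16/2, 13/2) = (8, 13/2)

(8, 13/2)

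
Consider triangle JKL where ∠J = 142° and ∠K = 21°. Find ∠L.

The interior angles sum to 180°: angle L = 180 - 142 - 21 = 17°.
The triangle is obtuse (angles 142°, 21°, 17°).

17 degrees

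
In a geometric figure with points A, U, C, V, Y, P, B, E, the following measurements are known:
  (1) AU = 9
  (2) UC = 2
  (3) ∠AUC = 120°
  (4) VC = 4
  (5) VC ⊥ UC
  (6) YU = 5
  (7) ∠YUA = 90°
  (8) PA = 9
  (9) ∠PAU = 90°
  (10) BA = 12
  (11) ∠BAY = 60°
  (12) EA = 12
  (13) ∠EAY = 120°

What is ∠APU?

Step 1: By the law of cosines on triangle PAU: PU² = 9² + 9² − 2·9·9·cos(90°) = 162, so PU = 9·√2.
Step 2: By the inverse law of cosines on triangle APU: cos(∠APU) = (9² + (9·√2)² − 9²) / (2·9·9·√2) = 162/229.1 = 0.7071, so ∠APU = 45°.

Therefore, the measure of angle ∠APU = 45°.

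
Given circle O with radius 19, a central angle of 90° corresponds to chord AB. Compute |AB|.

Chord = 2(19) sin(45°) = 19*sqrt(2)

19*sqrt(2)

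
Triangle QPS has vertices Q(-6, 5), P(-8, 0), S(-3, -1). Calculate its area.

The Shoelace formula computes the area from vertex coordinates by summing cross products.
For vertices (-6,5), (-8,0), (-3,-1):
Signed sum = -6*0 - -8*5 + -8*-1 - -3*0 + -3*5 - -6*-1
= 40 + 8 + -21 = 27
Area = (1/2)|27| = 27/2.

27/2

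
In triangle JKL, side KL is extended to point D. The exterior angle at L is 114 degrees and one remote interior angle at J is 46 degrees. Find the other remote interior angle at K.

By the exterior angle theorem: exterior angle = sum of remote interior angles.
114 = 46 + angle K
angle K = 114 - 46 = 68 degrees

68 degrees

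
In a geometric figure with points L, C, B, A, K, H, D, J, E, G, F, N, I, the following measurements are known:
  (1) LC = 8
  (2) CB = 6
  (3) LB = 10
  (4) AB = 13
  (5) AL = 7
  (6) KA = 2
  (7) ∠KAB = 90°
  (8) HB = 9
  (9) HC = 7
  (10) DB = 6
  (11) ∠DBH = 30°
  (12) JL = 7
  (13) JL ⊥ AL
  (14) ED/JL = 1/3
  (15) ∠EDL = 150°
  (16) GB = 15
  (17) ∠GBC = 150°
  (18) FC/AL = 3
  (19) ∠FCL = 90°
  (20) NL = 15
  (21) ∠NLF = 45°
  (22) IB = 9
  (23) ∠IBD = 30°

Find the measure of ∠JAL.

Step 1: By the law of cosines on triangle ALJ: AJ² = 7² + 7² − 2·7·7·cos(90°) = 98, so AJ = 7·√2.
Step 2: By the inverse law of cosines on triangle JAL: cos(∠JAL) = ((7·√2)² + 7² − 7²) / (2·7·√2·7) = 98/138.59 = 0.7071, so ∠JAL = 45°.

Therefore, the measure of angle ∠JAL = 45°.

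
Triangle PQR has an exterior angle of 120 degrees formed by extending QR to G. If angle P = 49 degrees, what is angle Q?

By the exterior angle theorem: exterior angle = sum of remote interior angles.
120 = 49 + angle Q
angle Q = 120 - 49 = 71 degrees

71 degrees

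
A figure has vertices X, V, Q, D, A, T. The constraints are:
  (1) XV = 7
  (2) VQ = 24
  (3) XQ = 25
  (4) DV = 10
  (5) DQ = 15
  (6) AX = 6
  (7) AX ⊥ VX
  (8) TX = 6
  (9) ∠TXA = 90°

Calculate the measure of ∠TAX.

Step 1: By the law of cosines on triangle AXT: AT² = 6² + 6² − 2·6·6·cos(90°) = 72, so AT = 6·√2.
Step 2: By the inverse law of cosines on triangle TAX: cos(∠TAX) = ((6·√2)² + 6² − 6²) / (2·6·√2·6) = 72/101.82 = 0.7071, so ∠TAX = 45°.

Therefore, the measure of angle ∠TAX = 45°.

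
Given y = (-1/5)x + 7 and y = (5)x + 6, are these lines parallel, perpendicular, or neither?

Slope of line 1: m1 = -1/5
Slope of line 2: m2 = 5
m1 * m2 = (-1/5) * (5) = -1 = -1, so the lines are perpendicular.

Perpendicular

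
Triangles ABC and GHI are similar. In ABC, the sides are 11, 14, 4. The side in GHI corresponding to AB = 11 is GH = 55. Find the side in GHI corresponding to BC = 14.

Similar triangles have proportional sides. Setting up the proportion:
GH / AB = HI / BC
55 / 11 = HI / 14
HI = 14 * 55 / 11 = 70.

70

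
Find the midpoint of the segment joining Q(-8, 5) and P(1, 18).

M = ((x₁ + x₂)/2, (y₁ + y₂)/2)
= ((-8 + 1)/2, (5 + 18)/2)
= (-7/2, 23/2) = (-7/2, 23/2)

(-7/2, 23/2)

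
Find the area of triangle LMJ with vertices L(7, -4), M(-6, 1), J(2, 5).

Using the Shoelace formula for a triangle:
Area = (1/2)|x0(y1 - y2) + x1(y2 - y0) + x2(y0 - y1)|
Area = (1/2)|7(1 - 5) + -6(5 - -4) + 2(-4 - 1)|
Area = (1/2)|-28 + -54 + -10|
Area = (1/2)|-92|
Area = (1/2)(92)
Area = 46

46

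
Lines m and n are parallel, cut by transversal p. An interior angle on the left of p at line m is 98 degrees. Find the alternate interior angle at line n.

Alternate interior angles lie on opposite sides of the transversal, between the parallel lines.
By the alternate interior angle theorem, they are equal: 98 degrees.

98 degrees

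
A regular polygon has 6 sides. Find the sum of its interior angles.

The sum of interior angles of an n-sided polygon is (n - 2) * 180.
For n = 6: (6 - 2) * 180 = 4 * 180 = 720 degrees.

720 degrees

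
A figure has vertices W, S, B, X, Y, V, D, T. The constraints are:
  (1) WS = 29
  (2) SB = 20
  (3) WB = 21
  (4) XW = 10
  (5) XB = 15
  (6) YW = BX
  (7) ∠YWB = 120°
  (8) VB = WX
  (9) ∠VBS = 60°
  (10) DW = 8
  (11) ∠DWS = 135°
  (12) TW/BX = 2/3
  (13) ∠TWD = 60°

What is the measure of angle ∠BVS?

From the given relations: VB = WX = 10.
Step 1: By the law of cosines on triangle VBS: VS² = 10² + 20² − 2·10·20·cos(60°) = 300, so VS = 10·√3.
Step 2: By the inverse law of cosines on triangle BVS: cos(∠BVS) = (10² + (10·√3)² − 20²) / (2·10·10·√3) = 0/346.41 = 0, so ∠BVS = 90°.

Therefore, the measure of angle ∠BVS = 90°.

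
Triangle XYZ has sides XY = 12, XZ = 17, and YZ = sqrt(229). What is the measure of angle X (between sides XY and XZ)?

cos(X) = (12² + 17² - (sqrt(229))²) / (2 × 12 × 17) = 1/2, so X = arccos(1/2) = 60°.

60°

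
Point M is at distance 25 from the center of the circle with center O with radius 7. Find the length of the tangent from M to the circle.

tangent = √(d² - r²) = √(25² - 7²) = √(625 - 49) = √576 = 24

24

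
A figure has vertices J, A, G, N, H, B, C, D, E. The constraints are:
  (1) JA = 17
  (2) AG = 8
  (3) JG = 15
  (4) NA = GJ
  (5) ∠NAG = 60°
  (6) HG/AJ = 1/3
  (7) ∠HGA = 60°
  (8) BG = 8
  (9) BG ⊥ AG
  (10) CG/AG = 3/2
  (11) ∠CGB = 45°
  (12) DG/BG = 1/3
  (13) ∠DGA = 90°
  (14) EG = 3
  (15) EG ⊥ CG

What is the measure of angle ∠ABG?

Step 1: By the law of cosines on triangle BGA: BA² = 8² + 8² − 2·8·8·cos(90°) = 128, so BA = 8·√2.
Step 2: By the inverse law of cosines on triangle ABG: cos(∠ABG) = ((8·√2)² + 8² − 8²) / (2·8·√2·8) = 128/181.02 = 0.7071, so ∠ABG = 45°.

Therefore, the measure of angle ∠ABG = 45°.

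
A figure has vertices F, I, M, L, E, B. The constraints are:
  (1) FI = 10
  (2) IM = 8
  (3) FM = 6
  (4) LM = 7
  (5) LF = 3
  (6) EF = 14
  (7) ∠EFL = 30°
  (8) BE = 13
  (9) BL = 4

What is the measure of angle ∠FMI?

Step 1: By the inverse law of cosines on triangle FMI: cos(∠FMI) = (6² + 8² − 10²) / (2·6·8) = 0/96 = 0, so ∠FMI = 90°.

Therefore, the measure of angle ∠FMI = 90°.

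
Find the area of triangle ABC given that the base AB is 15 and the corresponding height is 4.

Area = (1/2) * base * height
Area = (1/2) * 15 * 4
Area = 30

30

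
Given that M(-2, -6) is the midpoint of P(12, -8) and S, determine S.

Using the midpoint formula: M = ((x1 + x2)/2, (y1 + y2)/2)
We know M = (-2, -6) and P = (12, -8)
For x: -2 = (12 + x2)/2, so x2 = 2*-2 - 12 = -16
For y: -6 = (-8 + y2)/2, so y2 = 2*-6 - -8 = -4
S = (-16, -4)

(-16, -4)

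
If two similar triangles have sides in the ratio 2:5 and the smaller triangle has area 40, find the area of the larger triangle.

Area ratio = (2/5)^2 = 4/25. Area of the larger triangle = 40 * 25/4 = 250.

250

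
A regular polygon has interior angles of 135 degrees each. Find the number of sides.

Exterior angle = 180 - 135 = 45. n = 360 / 45 = 8.

8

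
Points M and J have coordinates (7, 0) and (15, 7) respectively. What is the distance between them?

d = sqrt((8)^2 + (7)^2) = sqrt(113)

sqrt(113)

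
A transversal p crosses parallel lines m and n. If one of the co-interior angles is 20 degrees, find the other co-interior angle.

Co-interior angles (same-side interior) formed by parallel lines and a transversal are supplementary (sum to 180 degrees).
The given angle is 20 degrees.
The co-interior angle = 180 - 20 = 160 degrees.

160 degrees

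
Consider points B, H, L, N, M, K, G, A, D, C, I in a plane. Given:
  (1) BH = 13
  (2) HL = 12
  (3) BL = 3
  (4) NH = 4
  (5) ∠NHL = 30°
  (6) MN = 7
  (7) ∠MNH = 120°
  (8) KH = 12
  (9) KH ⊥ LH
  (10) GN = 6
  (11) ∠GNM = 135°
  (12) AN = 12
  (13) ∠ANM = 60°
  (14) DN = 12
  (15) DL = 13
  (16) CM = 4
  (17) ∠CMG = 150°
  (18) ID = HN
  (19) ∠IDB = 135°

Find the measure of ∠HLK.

Step 1: By the law of cosines on triangle LHK: LK² = 12² + 12² − 2·12·12·cos(90°) = 288, so LK = 12·√2.
Step 2: By the inverse law of cosines on triangle HLK: cos(∠HLK) = (12² + (12·√2)² − 12²) / (2·12·12·√2) = 288/407.29 = 0.7071, so ∠HLK = 45°.

Therefore, the measure of angle ∠HLK = 45°.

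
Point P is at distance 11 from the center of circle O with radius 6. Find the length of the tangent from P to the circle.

The tangent, radius, and line from the external point to the center form a right triangle.
The right angle is where the tangent meets the radius.
By the Pythagorean theorem: tangent² + 6² = 11²
tangent² = 121 - 36 = 85
tangent = sqrt(85)

sqrt(85)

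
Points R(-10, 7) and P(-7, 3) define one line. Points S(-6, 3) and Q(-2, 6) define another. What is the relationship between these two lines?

Slope of line 1: m1 = (3 - 7)/(-7 - -10) = -4/3 = -4/3
Slope of line 2: m2 = (6 - 3)/(-2 - -6) = 3/4 = 3/4
m1 * m2 = -1, so perpendicular.

Perpendicular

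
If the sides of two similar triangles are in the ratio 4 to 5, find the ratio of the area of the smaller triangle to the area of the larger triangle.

Area scales with the square of linear dimensions. If every length is multiplied by 4/5, then the area is multiplied by (4/5)^2 = 16/25.
The area ratio is 16:25.

16:25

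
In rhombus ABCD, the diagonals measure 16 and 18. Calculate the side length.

Half-diagonals are 8 and 9. side = sqrt(8^2 + 9^2) = sqrt(145)

sqrt(145)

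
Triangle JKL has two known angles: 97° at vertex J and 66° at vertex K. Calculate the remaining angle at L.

Let angle L = x. Then 97 + 66 + x = 180.
x = 180 - 163 = 17 degrees.

17 degrees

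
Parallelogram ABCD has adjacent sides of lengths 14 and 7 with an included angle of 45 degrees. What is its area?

The area of a parallelogram equals the product of two adjacent sides times the sine of the included angle.
This is because the height equals 7 * sin(45°) = 7*sqrt(2)/2.
Area = 14 * 7*sqrt(2)/2 = 49*sqrt(2)

49*sqrt(2)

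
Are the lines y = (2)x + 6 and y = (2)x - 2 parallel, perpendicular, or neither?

Slope of line 1: m1 = 2
Slope of line 2: m2 = 2
Two lines are parallel if and only if they have equal slopes (or both are vertical).
Here m1 = m2 = 2, confirming the lines are parallel.

Parallel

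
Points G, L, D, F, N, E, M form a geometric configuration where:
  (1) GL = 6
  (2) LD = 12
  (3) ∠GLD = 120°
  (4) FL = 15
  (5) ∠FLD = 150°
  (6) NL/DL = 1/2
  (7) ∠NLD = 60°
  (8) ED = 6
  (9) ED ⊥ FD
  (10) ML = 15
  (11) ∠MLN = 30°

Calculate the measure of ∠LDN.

From the given relations: NL = 1/2·DL = 1/2·12 = 6.
Step 1: By the law of cosines on triangle DLN: DN² = 12² + 6² − 2·12·6·cos(60°) = 108, so DN = 6·√3.
Step 2: By the inverse law of cosines on triangle LDN: cos(∠LDN) = (12² + (6·√3)² − 6²) / (2·12·6·√3) = 216/249.42 = 0.866, so ∠LDN = 30°.

Therefore, the measure of angle ∠LDN = 30°.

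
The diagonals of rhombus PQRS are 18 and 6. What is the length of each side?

The diagonals of a rhombus bisect each other at right angles.
Half-diagonals: 18/2 = 9 and 6/2 = 3
side = sqrt(9^2 + 3^2)
side = sqrt(81 + 9)
side = sqrt(90) = 3*sqrt(10)

3*sqrt(10)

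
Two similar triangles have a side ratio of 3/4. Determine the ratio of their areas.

The ratio of areas of similar triangles equals the square of the side ratio.
Side ratio = 3:4
Area ratio = (3/4)^2 = 9/16 = 9:16

9:16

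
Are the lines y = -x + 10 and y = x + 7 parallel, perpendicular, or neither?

Slope of line 1: m1 = -1
Slope of line 2: m2 = 1
m1 * m2 = -1, so perpendicular.

Perpendicular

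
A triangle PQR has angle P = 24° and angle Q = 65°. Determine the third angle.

By the triangle angle sum property, the three interior angles of any triangle add up to 180°.
We know angle P = 24° and angle Q = 65°, so their sum is 89°.
Therefore angle R = 180° - 89° = 91°.

91 degrees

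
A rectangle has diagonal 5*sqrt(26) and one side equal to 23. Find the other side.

b = sqrt(d^2 - a^2) = sqrt(650 - 529) = sqrt(121) = 11

11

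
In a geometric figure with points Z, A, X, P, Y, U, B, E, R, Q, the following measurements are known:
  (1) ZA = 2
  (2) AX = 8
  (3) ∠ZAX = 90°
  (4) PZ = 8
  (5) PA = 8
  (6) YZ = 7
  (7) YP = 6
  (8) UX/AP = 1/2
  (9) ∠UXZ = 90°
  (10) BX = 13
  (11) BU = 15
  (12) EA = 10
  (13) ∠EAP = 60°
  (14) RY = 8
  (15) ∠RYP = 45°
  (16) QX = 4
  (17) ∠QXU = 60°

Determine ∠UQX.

From the given relations: UX = 1/2·AP = 1/2·8 = 4.
Step 1: By the law of cosines on triangle QXU: QU² = 4² + 4² − 2·4·4·cos(60°) = 16, so QU = 4.
Step 2: By the inverse law of cosines on triangle UQX: cos(∠UQX) = (4² + 4² − 4²) / (2·4·4) = 16/32 = 0.5, so ∠UQX = 60°.

Therefore, the measure of angle ∠UQX = 60°.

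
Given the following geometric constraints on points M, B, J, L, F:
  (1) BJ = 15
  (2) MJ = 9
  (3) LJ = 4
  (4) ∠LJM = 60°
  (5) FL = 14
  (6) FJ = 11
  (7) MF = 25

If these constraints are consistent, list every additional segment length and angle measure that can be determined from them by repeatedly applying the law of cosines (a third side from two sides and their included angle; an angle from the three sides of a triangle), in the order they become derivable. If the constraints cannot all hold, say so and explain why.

These constraints are not satisfiable: by the triangle inequality in triangle JMF, (2) MJ = 9 and (6) FJ = 11 force MF ≤ 9 + 11 = 20, but (7) says MF = 25. No planar figure meets all of them, so nothing further can be derived.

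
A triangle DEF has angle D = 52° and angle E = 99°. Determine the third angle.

By the triangle angle sum property, the three interior angles of any triangle add up to 180°.
We know angle D = 52° and angle E = 99°, so their sum is 151°.
Therefore angle F = 180° - 151° = 29°.

29 degrees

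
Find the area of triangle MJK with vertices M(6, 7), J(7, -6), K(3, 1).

Using the Shoelace formula for a triangle:
Area = (1/2)|x0(y1 - y2) + x1(y2 - y0) + x2(y0 - y1)|
Area = (1/2)|6(-6 - 1) + 7(1 - 7) + 3(7 - -6)|
Area = (1/2)|-42 + -42 + 39|
Area = (1/2)|-45|
Area = (1/2)(45)
Area = 45/2

45/2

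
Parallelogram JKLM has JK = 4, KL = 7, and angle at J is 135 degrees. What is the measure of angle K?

Opposite sides of a parallelogram are parallel, so consecutive angles form co-interior angles on a transversal.
Co-interior angles sum to 180°, giving angle K = 180 - 135 = 45 degrees.

45 degrees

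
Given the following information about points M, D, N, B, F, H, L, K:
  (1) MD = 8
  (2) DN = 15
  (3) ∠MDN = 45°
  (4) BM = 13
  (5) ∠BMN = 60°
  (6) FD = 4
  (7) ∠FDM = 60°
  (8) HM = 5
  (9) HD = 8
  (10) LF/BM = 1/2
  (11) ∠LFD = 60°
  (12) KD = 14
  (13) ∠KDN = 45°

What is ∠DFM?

Step 1: By the law of cosines on triangle FDM: FM² = 4² + 8² − 2·4·8·cos(60°) = 48, so FM = 4·√3.
Step 2: By the inverse law of cosines on triangle DFM: cos(∠DFM) = (4² + (4·√3)² − 8²) / (2·4·4·√3) = 0/55.43 = 0, so ∠DFM = 90°.

Therefore, the measure of angle ∠DFM = 90°.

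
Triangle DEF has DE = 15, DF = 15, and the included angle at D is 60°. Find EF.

By the law of cosines: EF^2 = DE^2 + DF^2 - 2*DE*DF*cos(D)
EF^2 = 15^2 + 15^2 - 2*15*15*cos(60°)
EF^2 = 225 + 225 - 450*(1/2)
EF^2 = 225
EF = 15

15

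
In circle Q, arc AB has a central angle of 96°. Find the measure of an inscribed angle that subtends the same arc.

By the inscribed angle theorem, the inscribed angle is half the central angle.
Inscribed angle = 96° / 2 = 48°

48°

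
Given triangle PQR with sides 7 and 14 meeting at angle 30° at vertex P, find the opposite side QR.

By the law of cosines: QR^2 = PQ^2 + PR^2 - 2*PQ*PR*cos(P)
QR^2 = 7^2 + 14^2 - 2*7*14*cos(30°)
QR^2 = 49 + 196 - 196*(sqrt(3)/2)
QR^2 = 245 - 98*sqrt(3)
QR = 7*sqrt(5 - 2*sqrt(3))

7*sqrt(5 - 2*sqrt(3))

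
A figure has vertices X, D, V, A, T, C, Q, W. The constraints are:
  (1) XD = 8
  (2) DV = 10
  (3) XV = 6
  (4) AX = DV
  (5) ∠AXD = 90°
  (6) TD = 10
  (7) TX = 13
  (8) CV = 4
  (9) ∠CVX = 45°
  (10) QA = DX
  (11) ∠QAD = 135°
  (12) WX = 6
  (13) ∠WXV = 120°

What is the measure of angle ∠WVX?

Step 1: By the law of cosines on triangle VXW: VW² = 6² + 6² − 2·6·6·cos(120°) = 108, so VW = 6·√3.
Step 2: By the inverse law of cosines on triangle WVX: cos(∠WVX) = ((6·√3)² + 6² − 6²) / (2·6·√3·6) = 108/124.71 = 0.866, so ∠WVX = 30°.

Therefore, the measure of angle ∠WVX = 30°.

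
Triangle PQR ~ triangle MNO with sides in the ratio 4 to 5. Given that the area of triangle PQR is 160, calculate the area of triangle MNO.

Area ratio = (4/5)^2 = 16/25. Area of MNO = 160 * 25/16 = 250.

250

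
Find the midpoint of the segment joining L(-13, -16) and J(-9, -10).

The midpoint is the point halfway along the segment.
Move half the horizontal distance: -13 + (-9 - -13)/2 = -13 + 4/2 = -11
Move half the vertical distance: -16 + (-10 - -16)/2 = -16 + 6/2 = -13
Midpoint = (-11, -13)

(-11, -13)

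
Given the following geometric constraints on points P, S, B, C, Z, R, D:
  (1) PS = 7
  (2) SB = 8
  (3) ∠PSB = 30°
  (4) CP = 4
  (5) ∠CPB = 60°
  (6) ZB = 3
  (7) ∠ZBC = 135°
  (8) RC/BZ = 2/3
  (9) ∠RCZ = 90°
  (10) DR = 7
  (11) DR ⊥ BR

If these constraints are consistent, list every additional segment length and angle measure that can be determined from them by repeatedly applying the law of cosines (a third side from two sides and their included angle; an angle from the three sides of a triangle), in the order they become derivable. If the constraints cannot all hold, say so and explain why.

The constraints are consistent. Derivable facts, in order:
After 1 step:
- PB ≈ 4
After 2 steps:
- BC ≈ 4
- ∠BPS = 88.97°
- ∠PBS = 61.03°
After 3 steps:
- CZ ≈ 6.48
- ∠BCP = 60.01°
- ∠CBP = 59.99°
After 4 steps:
- ZR ≈ 6.78
- ∠BCZ = 19.11°
- ∠BZC = 25.89°
After 5 steps:
- ∠CRZ = 72.84°
- ∠CZR = 17.16°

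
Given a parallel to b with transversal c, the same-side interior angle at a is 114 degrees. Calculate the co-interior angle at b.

Co-interior (same-side interior) angles are between the parallel lines on the same side of the transversal.
Unlike corresponding or alternate interior angles, they are supplementary rather than equal.
So the angle = 180 - 114 = 66 degrees.

66 degrees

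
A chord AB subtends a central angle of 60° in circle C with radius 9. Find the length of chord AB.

Chord = 2(9) sin(30°) = 9

9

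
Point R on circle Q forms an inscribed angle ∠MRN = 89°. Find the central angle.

Central angle = 2 × 89° = 178° (inscribed angle theorem).

178°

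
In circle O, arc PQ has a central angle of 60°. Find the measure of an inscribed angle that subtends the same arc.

By the inscribed angle theorem, the inscribed angle is half the central angle.
Inscribed angle = 60° / 2 = 30°

30°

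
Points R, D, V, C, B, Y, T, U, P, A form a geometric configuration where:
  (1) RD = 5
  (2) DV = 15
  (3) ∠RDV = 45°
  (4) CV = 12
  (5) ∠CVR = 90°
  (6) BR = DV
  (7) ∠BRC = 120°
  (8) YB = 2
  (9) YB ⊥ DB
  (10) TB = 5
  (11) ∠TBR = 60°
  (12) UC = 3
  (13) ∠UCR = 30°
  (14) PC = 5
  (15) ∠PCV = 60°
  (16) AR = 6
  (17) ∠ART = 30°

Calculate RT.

From the given relations: BR = DV = 15.
Step 1: By the law of cosines on triangle RBT: RT² = 15² + 5² − 2·15·5·cos(60°) = 175, so RT = 5·√7.

Therefore, the length of RT = 5·√7.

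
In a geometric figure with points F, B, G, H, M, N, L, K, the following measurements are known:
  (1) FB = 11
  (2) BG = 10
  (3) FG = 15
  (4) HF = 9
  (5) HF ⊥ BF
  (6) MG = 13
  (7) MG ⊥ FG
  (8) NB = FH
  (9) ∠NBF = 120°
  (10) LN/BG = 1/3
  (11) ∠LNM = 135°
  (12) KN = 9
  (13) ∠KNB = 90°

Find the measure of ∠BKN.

From the given relations: NB = FH = 9.
Step 1: By the law of cosines on triangle KNB: KB² = 9² + 9² − 2·9·9·cos(90°) = 162, so KB = 9·√2.
Step 2: By the inverse law of cosines on triangle BKN: cos(∠BKN) = ((9·√2)² + 9² − 9²) / (2·9·√2·9) = 162/229.1 = 0.7071, so ∠BKN = 45°.

Therefore, the measure of angle ∠BKN = 45°.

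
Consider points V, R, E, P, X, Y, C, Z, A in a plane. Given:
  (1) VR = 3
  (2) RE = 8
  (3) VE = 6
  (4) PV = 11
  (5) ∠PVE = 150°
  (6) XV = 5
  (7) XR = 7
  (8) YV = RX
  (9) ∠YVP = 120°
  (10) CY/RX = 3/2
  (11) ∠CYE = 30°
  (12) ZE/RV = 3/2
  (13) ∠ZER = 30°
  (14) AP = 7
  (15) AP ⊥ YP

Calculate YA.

From the given relations: YV = RX = 7.
Step 1: By the law of cosines on triangle PVY: PY² = 11² + 7² − 2·11·7·cos(120°) = 247, so PY ≈ 15.72.
Step 2: By the law of cosines on triangle YPA: YA² = 15.72² + 7² − 2·15.72·7·cos(90°) = 296, so YA = 2·√74.

Therefore, the length of YA = 2·√74.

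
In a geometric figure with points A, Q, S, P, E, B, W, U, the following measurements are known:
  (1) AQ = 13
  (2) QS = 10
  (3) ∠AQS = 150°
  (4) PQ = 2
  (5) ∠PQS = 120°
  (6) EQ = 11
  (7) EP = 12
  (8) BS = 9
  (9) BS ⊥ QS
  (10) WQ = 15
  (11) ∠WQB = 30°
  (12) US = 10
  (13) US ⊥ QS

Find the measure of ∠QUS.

Step 1: By the law of cosines on triangle USQ: UQ² = 10² + 10² − 2·10·10·cos(90°) = 200, so UQ = 10·√2.
Step 2: By the inverse law of cosines on triangle QUS: cos(∠QUS) = ((10·√2)² + 10² − 10²) / (2·10·√2·10) = 200/282.84 = 0.7071, so ∠QUS = 45°.

Therefore, the measure of angle ∠QUS = 45°.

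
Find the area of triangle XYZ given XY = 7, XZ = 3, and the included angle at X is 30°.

Area = (1/2)(7)(3) sin(30°) = (1/2)(7)(3)(1/2) = 21/4

21/4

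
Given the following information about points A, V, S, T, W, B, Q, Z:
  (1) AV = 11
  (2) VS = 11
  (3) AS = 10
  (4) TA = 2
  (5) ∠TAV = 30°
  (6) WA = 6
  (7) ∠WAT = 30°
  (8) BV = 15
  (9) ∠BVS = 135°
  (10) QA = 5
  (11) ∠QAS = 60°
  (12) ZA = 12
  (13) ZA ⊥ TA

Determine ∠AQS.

Step 1: By the law of cosines on triangle QAS: QS² = 5² + 10² − 2·5·10·cos(60°) = 75, so QS = 5·√3.
Step 2: By the inverse law of cosines on triangle AQS: cos(∠AQS) = (5² + (5·√3)² − 10²) / (2·5·5·√3) = 0/86.6 = 0, so ∠AQS = 90°.

Therefore, the measure of angle ∠AQS = 90°.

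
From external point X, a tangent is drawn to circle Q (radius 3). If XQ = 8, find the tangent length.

The tangent, radius, and line from the external point to the center form a right triangle.
The right angle is where the tangent meets the radius.
By the Pythagorean theorem: tangent² + 3² = 8²
tangent² = 64 - 9 = 55
tangent = sqrt(55)

sqrt(55)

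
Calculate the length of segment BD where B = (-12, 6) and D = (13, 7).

The horizontal distance is |13 - -12| = 25 and the vertical distance is |7 - 6| = 1.
By the Pythagorean theorem, d = sqrt(25^2 + 1^2) = sqrt(626).

sqrt(626)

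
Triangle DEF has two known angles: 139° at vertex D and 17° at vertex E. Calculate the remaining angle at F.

The interior angles sum to 180°: angle F = 180 - 139 - 17 = 24°.
The triangle is obtuse (angles 139°, 17°, 24°).

24 degrees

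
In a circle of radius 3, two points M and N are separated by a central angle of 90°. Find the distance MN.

Chord = 2(3) sin(45°) = 3*sqrt(2)

3*sqrt(2)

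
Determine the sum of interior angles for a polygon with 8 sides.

The sum of interior angles of an n-sided polygon is (n - 2) * 180.
For n = 8: (8 - 2) * 180 = 6 * 180 = 1080 degrees.

1080 degrees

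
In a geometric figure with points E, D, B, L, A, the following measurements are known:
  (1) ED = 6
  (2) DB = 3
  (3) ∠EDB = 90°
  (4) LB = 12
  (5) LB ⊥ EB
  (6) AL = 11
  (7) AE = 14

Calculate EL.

Step 1: By the law of cosines on triangle BDE: BE² = 3² + 6² − 2·3·6·cos(90°) = 45, so BE = 3·√5.
Step 2: By the law of cosines on triangle EBL: EL² = (3·√5)² + 12² − 2·3·√5·12·cos(90°) = 189, so EL = 3·√21.

Therefore, the length of EL = 3·√21.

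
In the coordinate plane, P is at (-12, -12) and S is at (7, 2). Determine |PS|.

d = sqrt((19)^2 + (14)^2) = sqrt(557)

sqrt(557)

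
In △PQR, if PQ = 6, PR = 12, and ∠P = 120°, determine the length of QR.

By the law of cosines: QR^2 = PQ^2 + PR^2 - 2*PQ*PR*cos(P)
QR^2 = 6^2 + 12^2 - 2*6*12*cos(120°)
QR^2 = 36 + 144 - 144*(-1/2)
QR^2 = 252
QR = 6*sqrt(7)

6*sqrt(7)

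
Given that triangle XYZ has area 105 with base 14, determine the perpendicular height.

height = 2 * 105 / 14 = 15

15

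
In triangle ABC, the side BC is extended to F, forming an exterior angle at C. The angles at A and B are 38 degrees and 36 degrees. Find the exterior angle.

By the exterior angle theorem, an exterior angle of a triangle equals the sum of the two remote interior angles.
Exterior angle = angle A + angle B
Exterior angle = 38 + 36 = 74 degrees

74 degrees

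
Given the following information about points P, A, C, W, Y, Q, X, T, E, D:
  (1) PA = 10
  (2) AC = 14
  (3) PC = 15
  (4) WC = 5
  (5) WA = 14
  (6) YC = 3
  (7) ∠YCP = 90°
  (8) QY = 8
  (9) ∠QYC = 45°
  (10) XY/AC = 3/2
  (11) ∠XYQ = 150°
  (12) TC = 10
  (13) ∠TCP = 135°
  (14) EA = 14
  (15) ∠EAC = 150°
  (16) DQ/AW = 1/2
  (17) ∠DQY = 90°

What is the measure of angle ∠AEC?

Step 1: By the law of cosines on triangle EAC: EC² = 14² + 14² − 2·14·14·cos(150°) = 731.48, so EC ≈ 27.05.
Step 2: By the inverse law of cosines on triangle AEC: cos(∠AEC) = (14² + 27.05² − 14²) / (2·14·27.05) = 731.48/757.29 = 0.9659, so ∠AEC = 15°.

Therefore, the measure of angle ∠AEC = 15°.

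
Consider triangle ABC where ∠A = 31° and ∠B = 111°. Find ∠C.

The interior angles sum to 180°: angle C = 180 - 31 - 111 = 38°.
The triangle is obtuse (angles 31°, 111°, 38°).

38 degrees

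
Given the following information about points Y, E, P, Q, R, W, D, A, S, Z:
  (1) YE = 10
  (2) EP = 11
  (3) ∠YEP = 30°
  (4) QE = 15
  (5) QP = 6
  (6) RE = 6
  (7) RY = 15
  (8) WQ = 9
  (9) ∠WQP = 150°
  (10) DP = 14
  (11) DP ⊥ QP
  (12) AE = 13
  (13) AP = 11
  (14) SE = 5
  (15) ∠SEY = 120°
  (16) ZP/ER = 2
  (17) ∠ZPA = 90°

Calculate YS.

Step 1: By the law of cosines on triangle YES: YS² = 10² + 5² − 2·10·5·cos(120°) = 175, so YS = 5·√7.

Therefore, the length of YS = 5·√7.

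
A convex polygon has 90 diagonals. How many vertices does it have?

Using d = n(n - 3)/2, we solve 90 = n(n - 3)/2.
So n(n - 3) = 180.
Testing n = 15: 15 * 12 = 180 = 180. Correct.
The polygon has 15 sides.

15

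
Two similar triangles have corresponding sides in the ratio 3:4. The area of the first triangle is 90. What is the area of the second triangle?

For similar figures, the area ratio equals the square of the side ratio.
Side ratio (the first triangle to the second triangle) = 3:4, so area ratio = 3^2:4^2 = 9:16.
If the area of the first triangle is 90, then the area of the second triangle = 90 * (16/9) = 160.

160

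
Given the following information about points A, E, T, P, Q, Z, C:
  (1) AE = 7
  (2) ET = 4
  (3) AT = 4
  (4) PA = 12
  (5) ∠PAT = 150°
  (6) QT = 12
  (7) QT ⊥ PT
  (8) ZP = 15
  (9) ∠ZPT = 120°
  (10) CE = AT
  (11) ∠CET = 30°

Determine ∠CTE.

From the given relations: CE = AT = 4.
Step 1: By the law of cosines on triangle TEC: TC² = 4² + 4² − 2·4·4·cos(30°) = 4.29, so TC ≈ 2.07.
Step 2: By the inverse law of cosines on triangle CTE: cos(∠CTE) = (2.07² + 4² − 4²) / (2·2.07·4) = 4.29/16.56 = 0.2588, so ∠CTE = 75°.

Therefore, the measure of angle ∠CTE = 75°.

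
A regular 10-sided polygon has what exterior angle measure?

Each exterior angle of a regular n-gon is 360 / n.
For n = 10: 360 / 10 = 36 degrees.

36 degrees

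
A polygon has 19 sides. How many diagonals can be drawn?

Total line segments between 19 vertices = C(19,2) = 171.
Subtract the 19 sides: 171 - 19 = 152 diagonals.

152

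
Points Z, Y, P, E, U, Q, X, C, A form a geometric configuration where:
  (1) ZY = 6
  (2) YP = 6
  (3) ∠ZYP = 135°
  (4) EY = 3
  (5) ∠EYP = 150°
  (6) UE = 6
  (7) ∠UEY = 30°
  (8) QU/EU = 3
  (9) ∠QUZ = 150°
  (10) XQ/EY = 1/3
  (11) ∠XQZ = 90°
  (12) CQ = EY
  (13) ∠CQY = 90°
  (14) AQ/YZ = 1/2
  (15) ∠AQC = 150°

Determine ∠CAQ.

From the given relations: AQ = 1/2·YZ = 1/2·6 = 3; CQ = EY = 3.
Step 1: By the law of cosines on triangle AQC: AC² = 3² + 3² − 2·3·3·cos(150°) = 33.59, so AC ≈ 5.8.
Step 2: By the inverse law of cosines on triangle CAQ: cos(∠CAQ) = (5.8² + 3² − 3²) / (2·5.8·3) = 33.59/34.77 = 0.9659, so ∠CAQ = 15°.

Therefore, the measure of angle ∠CAQ = 15°.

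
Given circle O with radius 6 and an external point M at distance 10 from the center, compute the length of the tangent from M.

Let T be the point of tangency. Then OT ⊥ MT (radius ⊥ tangent).
In right triangle OTM: OM² = OT² + MT²
10² = 6² + MT²
MT² = 64, MT = 8

8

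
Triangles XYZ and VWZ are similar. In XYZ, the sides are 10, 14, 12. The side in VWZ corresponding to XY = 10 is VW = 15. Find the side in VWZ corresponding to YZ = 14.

Similar triangles have proportional sides. Setting up the proportion:
VW / XY = WZ / YZ
15 / 10 = WZ / 14
WZ = 14 * 15 / 10 = 21.

21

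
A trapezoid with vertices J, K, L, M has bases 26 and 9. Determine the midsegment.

The midsegment of a trapezoid = (base1 + base2) / 2
midsegment = (26 + 9) / 2
midsegment = 35 / 2
midsegment = 35/2

35/2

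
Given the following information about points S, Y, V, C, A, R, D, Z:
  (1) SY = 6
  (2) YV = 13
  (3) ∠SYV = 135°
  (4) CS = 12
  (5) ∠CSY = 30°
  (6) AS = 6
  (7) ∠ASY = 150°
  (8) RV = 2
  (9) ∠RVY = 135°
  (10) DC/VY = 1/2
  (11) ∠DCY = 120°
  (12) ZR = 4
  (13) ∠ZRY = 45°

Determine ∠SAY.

Step 1: By the law of cosines on triangle ASY: AY² = 6² + 6² − 2·6·6·cos(150°) = 134.35, so AY ≈ 11.59.
Step 2: By the inverse law of cosines on triangle SAY: cos(∠SAY) = (6² + 11.59² − 6²) / (2·6·11.59) = 134.35/139.09 = 0.9659, so ∠SAY = 15°.

Therefore, the measure of angle ∠SAY = 15°.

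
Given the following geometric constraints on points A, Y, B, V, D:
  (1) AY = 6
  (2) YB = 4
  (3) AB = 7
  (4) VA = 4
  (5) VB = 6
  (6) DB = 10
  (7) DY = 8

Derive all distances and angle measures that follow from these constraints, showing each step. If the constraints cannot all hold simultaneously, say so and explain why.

The constraints are consistent.

Step 1: From AB = 7, AV = 4, BV = 6, by the inverse law of cosines:
  cos(∠BAV) = (AB² + AV² - BV²) / (2·AB·AV)
  ∠BAV = 58.81°

Step 2: From AB = 7, AY = 6, BY = 4, by the inverse law of cosines:
  cos(∠BAY) = (AB² + AY² - BY²) / (2·AB·AY)
  ∠BAY = 34.77°

Step 3: From YA = 6, YB = 4, AB = 7, by the inverse law of cosines:
  cos(∠AYB) = (YA² + YB² - AB²) / (2·YA·YB)
  ∠AYB = 86.42°

Step 4: From YB = 4, YD = 8, BD = 10, by the inverse law of cosines:
  cos(∠BYD) = (YB² + YD² - BD²) / (2·YB·YD)
  ∠BYD = 108.21°

Step 5: From BA = 7, BV = 6, AV = 4, by the inverse law of cosines:
  cos(∠ABV) = (BA² + BV² - AV²) / (2·BA·BV)
  ∠ABV = 34.77°

Step 6: From BA = 7, BY = 4, AY = 6, by the inverse law of cosines:
  cos(∠ABY) = (BA² + BY² - AY²) / (2·BA·BY)
  ∠ABY = 58.81°

Step 7: From BD = 10, BY = 4, DY = 8, by the inverse law of cosines:
  cos(∠DBY) = (BD² + BY² - DY²) / (2·BD·BY)
  ∠DBY = 49.46°

Step 8: From VA = 4, VB = 6, AB = 7, by the inverse law of cosines:
  cos(∠AVB) = (VA² + VB² - AB²) / (2·VA·VB)
  ∠AVB = 86.42°

Step 9: From DB = 10, DY = 8, BY = 4, by the inverse law of cosines:
  cos(∠BDY) = (DB² + DY² - BY²) / (2·DB·DY)
  ∠BDY = 22.33°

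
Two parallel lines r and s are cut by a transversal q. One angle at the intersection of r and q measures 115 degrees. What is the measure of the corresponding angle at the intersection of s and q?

When a transversal crosses parallel lines, angles in the same position at each intersection are called corresponding angles.
These are always equal, so the answer is 115 degrees.

115 degrees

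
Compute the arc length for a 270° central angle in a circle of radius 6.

Arc length = 2π(6)(3/4) = 9*pi

9*pi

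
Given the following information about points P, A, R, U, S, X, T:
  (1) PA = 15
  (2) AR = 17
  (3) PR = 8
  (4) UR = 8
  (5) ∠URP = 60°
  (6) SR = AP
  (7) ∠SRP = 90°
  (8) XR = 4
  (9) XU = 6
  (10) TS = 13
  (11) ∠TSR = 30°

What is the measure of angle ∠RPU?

Step 1: By the law of cosines on triangle PRU: PU² = 8² + 8² − 2·8·8·cos(60°) = 64, so PU = 8.
Step 2: By the inverse law of cosines on triangle RPU: cos(∠RPU) = (8² + 8² − 8²) / (2·8·8) = 64/128 = 0.5, so ∠RPU = 60°.

Therefore, the measure of angle ∠RPU = 60°.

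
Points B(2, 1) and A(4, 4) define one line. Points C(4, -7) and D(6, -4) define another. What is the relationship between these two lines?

Slope of line 1: m1 = (4 - 1)/(4 - 2) = 3/2 = 3/2
Slope of line 2: m2 = (-4 - -7)/(6 - 4) = 3/2 = 3/2
Two lines are parallel if and only if they have equal slopes (or both are vertical).
Here m1 = m2 = 3/2, confirming the lines are parallel.

Parallel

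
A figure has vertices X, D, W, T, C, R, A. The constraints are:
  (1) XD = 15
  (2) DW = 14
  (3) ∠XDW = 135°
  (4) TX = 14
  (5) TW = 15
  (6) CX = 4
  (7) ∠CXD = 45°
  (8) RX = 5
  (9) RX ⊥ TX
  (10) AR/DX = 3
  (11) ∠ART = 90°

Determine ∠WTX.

Step 1: By the law of cosines on triangle WDX: WX² = 14² + 15² − 2·14·15·cos(135°) = 717.98, so WX ≈ 26.8.
Step 2: By the inverse law of cosines on triangle WTX: cos(∠WTX) = (15² + 14² − 26.8²) / (2·15·14) = -296.98/420 = -0.7071, so ∠WTX = 135°.

Therefore, the measure of angle ∠WTX = 135°.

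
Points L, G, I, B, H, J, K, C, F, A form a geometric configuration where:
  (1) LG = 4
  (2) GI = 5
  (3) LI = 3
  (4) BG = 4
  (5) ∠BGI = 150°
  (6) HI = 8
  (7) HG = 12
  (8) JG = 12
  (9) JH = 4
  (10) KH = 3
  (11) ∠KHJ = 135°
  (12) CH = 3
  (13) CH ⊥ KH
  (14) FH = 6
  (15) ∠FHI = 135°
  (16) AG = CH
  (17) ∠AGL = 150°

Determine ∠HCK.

Step 1: By the law of cosines on triangle CHK: CK² = 3² + 3² − 2·3·3·cos(90°) = 18, so CK = 3·√2.
Step 2: By the inverse law of cosines on triangle HCK: cos(∠HCK) = (3² + (3·√2)² − 3²) / (2·3·3·√2) = 18/25.46 = 0.7071, so ∠HCK = 45°.

Therefore, the measure of angle ∠HCK = 45°.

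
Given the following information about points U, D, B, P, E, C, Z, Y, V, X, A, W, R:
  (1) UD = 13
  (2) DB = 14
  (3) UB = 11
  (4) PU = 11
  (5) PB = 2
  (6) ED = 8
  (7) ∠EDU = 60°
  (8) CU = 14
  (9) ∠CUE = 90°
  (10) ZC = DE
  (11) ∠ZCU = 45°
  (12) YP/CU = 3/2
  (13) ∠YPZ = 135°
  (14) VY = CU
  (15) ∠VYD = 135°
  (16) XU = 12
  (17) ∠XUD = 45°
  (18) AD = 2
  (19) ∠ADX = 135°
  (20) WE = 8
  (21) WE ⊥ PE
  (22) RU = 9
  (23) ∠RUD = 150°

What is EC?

Step 1: By the law of cosines on triangle UDE: UE² = 13² + 8² − 2·13·8·cos(60°) = 129, so UE = √129.
Step 2: By the law of cosines on triangle EUC: EC² = √129² + 14² − 2·√129·14·cos(90°) = 325, so EC = 5·√13.

Therefore, the length of EC = 5·√13.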